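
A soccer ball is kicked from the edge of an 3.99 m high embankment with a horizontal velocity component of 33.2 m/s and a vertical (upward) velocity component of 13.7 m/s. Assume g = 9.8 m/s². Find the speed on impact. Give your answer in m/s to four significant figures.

With up positive and y = 0 at the ground: y(t) = 3.99 + (13.70) t − 4.900 t². Setting y = 0 and taking the positive root: t = [13.70 + √(13.70² + 2·9.80·3.99)] / 9.80 = (13.70 + 16.31) / 9.80 = 3.062 s.
Vertical velocity at impact: v_y = v_y0 − g t = 13.70 − 9.80 × 3.062 = −16.31 m/s.
Speed: |v| = √(vₓ² + v_y²) = √(33.20² + 16.31²) = 36.99 m/s.

36.99 m/s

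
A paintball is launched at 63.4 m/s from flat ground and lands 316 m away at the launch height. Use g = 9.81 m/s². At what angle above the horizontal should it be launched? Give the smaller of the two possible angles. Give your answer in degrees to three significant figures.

25.2°

From R = (v₀²/g) sin 2θ: sin 2θ = 9.81 × 316 / 4019.6 = 0.7712.
2θ = 50.46° or 180° − 50.46° = 129.5°, so θ = 25.23° or 64.77°.
The smaller angle is 25.23°.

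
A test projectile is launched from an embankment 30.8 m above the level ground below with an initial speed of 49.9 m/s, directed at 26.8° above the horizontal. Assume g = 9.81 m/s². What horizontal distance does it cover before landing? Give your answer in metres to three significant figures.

253 m

Resolve: vₓ = 49.90 cos 26.8° = 44.54 m/s and v_y0 = 49.90 sin 26.8° = 22.50 m/s.
The projectile lands when y = 30.8 + (22.50) t − ½·9.81·t² = 0. Positive root: t = (22.50 + √(22.50² + 2·9.81·30.8)) / 9.81 = (22.50 + 33.32) / 9.81 = 5.690 s.
Horizontal distance: R = vₓ t = 44.54 × 5.690 = 253.5 m.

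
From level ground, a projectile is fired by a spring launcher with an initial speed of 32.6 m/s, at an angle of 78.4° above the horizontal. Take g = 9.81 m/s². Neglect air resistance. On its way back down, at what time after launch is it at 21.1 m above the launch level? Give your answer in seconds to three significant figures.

Resolve: vₓ = 32.60 cos 78.4° = 6.555 m/s and v_y0 = 32.60 sin 78.4° = 31.93 m/s.
Set y = v_y0 t − ½ g t² = 21.1: 4.905 t² − 31.93 t + 21.1 = 0.
t = [31.93 ± √(31.93² − 2·9.81·21.1)] / 9.81 = (31.93 ± 24.61) / 9.81, so t = 0.7463 s or t = 5.764 s.
The descending-branch root is 5.764 s.

5.76 s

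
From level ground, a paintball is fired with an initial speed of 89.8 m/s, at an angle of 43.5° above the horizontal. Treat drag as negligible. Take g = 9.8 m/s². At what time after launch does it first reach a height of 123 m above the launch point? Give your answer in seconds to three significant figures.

Components: vₓ = 89.80 cos 43.5° = 65.14 m/s, v_y0 = 89.80 sin 43.5° = 61.81 m/s.
Height y(t) = 61.81 t − 4.900 t² = 123 gives 4.900 t² − 61.81 t + 123 = 0.
Quadratic formula: t = (61.81 ± √1410.2) / 9.80 = (61.81 ± 37.55) / 9.80 → t = 2.476 s or 10.14 s.
The first (ascending) time is 2.476 s.

2.48 s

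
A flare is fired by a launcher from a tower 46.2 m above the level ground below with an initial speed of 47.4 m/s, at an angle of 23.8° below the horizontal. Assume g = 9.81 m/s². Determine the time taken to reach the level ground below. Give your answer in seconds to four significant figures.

1.686 s

Components: vₓ = 47.40 cos 23.8° = 43.37 m/s, v_y0 = −19.13 m/s (downward).
With up positive and y = 0 at the ground: y(t) = 46.2 + (−19.13) t − 4.905 t². Setting y = 0 and taking the positive root: t = [−19.13 + √(19.13² + 2·9.81·46.2)] / 9.81 = (−19.13 + 35.67) / 9.81 = 1.686 s.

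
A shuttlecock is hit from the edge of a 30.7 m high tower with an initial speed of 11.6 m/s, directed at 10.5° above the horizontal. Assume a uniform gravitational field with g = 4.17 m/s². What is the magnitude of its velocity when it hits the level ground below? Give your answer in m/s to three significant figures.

19.8 m/s

vₓ = 11.60 cos 10.5° = 11.41 m/s; v_y0 = 11.60 sin 10.5° = 2.114 m/s.
The projectile lands when y = 30.7 + (2.114) t − ½·4.17·t² = 0. Positive root: t = (2.114 + √(2.114² + 2·4.17·30.7)) / 4.17 = (2.114 + 16.14) / 4.17 = 4.377 s.
Vertical velocity at impact: v_y = v_y0 − g t = 2.114 − 4.17 × 4.377 = −16.14 m/s.
Speed: |v| = √(vₓ² + v_y²) = √(11.41² + 16.14²) = 19.76 m/s.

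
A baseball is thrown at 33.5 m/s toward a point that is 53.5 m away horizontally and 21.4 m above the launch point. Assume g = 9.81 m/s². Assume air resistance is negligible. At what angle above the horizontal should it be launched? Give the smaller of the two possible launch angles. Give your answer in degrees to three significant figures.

37.7°

Trajectory: y = x tanθ − g x² (1 + tan²θ)/(2v₀²). With x = 53.5, y = 21.4, v₀ = 33.5, g = 9.81:
12.51 tan²θ − 53.5 tanθ + (33.91) = 0.
tanθ = [53.5 ± √(53.5² − 4 × 12.51 × (33.91))] / (2 × 12.51) = (53.5 ± 34.14) / 25.02, giving tanθ = 0.7739 or 3.503.
θ = 37.74° or 74.07°; the smaller is 37.74°.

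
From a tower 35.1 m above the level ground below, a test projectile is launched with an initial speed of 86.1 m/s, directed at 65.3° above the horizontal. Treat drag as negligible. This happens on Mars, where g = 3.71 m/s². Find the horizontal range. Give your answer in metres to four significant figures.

Components: vₓ = 86.10 cos 65.3° = 35.98 m/s, v_y0 = 86.10 sin 65.3° = 78.22 m/s.
Vertical motion (up positive, ground at y = 0): 1.855 t² − (78.22) t − 35.1 = 0, so t = (78.22 + √(78.22² + 2·3.71·35.1)) / 3.71 = (78.22 + 79.87) / 3.71 = 42.61 s.
Horizontal distance: R = vₓ t = 35.98 × 42.61 = 1533 m.

1533 m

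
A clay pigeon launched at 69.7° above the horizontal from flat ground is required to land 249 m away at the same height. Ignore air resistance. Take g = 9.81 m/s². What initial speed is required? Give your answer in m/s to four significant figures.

On level ground R = v₀² sin 2θ / g ⇒ v₀ = √(gR / sin 2θ).
v₀ = √(9.81 × 249 / sin 139.4°) = √(2443 / 0.6508) = √3753.5 = 61.27 m/s.

61.27 m/s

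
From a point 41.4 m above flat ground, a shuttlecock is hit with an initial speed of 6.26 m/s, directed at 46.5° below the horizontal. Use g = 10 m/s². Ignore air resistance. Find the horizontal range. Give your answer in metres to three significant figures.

Components: vₓ = 6.260 cos 46.5° = 4.309 m/s, v_y0 = −4.541 m/s (downward).
The projectile lands when y = 41.4 + (−4.541) t − ½·10.0·t² = 0. Positive root: t = (−4.541 + √(4.541² + 2·10.0·41.4)) / 10.0 = (−4.541 + 29.13) / 10.0 = 2.459 s.
Horizontal distance: R = vₓ t = 4.309 × 2.459 = 10.60 m.

10.6 m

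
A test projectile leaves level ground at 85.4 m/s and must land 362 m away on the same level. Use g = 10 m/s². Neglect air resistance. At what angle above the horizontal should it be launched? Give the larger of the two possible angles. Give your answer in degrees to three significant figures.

75.1°

R = v₀² sin 2θ / g gives sin 2θ = gR/v₀² = 10.0·362/85.4² = 0.4964.
2θ = 29.76° or 180° − 29.76° = 150.2°, so θ = 14.88° or 75.12°.
The larger angle is 75.12°.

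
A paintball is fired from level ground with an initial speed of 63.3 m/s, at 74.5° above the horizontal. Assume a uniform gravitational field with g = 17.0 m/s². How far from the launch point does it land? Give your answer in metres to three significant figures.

Horizontal component vₓ = 63.30 cos 74.5° = 16.92 m/s; vertical v_y0 = 63.30 sin 74.5° = 61.00 m/s.
Flight time T = 2 v_y0 / g = 7.176 s.
Horizontal distance R = vₓ T = 16.92 × 7.176 = 121.4 m.

121 m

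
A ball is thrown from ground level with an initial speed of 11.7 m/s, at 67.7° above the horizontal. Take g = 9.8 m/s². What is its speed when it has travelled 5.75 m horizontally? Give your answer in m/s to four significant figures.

vₓ = 11.70 cos 67.7° = 4.440 m/s; v_y0 = 11.70 sin 67.7° = 10.82 m/s.
Time to reach x = 5.75 m: t = x/vₓ = 5.75/4.440 = 1.295 s.
Vertical velocity there: v_y = v_y0 − g t = 10.82 − 9.80 × 1.295 = −1.868 m/s.
Speed: √(vₓ² + v_y²) = √(4.440² + 1.868²) = 4.816 m/s.

4.816 m/s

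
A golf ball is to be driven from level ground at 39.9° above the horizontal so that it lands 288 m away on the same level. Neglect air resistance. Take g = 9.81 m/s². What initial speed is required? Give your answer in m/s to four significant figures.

53.58 m/s

From R = (v₀² / g) sin 2θ: v₀ = √(gR / sin 2θ).
v₀ = √(9.81 × 288 / sin 79.80°) = √(2825 / 0.9842) = √2870.6 = 53.58 m/s.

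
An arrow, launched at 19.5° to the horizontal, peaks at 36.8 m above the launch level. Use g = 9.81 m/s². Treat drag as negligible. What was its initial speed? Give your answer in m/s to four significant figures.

80.50 m/s

At the peak v_y = 0, so v_y0 = √(2gH) = √(2 × 9.81 × 36.8) = 26.87 m/s.
v_y0 = v₀ sin θ ⇒ v₀ = 26.87 / sin 19.5° = 80.50 m/s.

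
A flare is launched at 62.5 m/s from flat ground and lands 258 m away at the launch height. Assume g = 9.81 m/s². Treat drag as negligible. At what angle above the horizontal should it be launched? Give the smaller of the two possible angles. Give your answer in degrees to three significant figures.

20.2°

Level-ground range R = v₀² sin(2θ)/g ⇒ sin(2θ) = gR/v₀² = 9.81 × 258 / 62.5² = 0.6479.
2θ = 40.39° or 180° − 40.39° = 139.6°, so θ = 20.19° or 69.81°.
The smaller angle is 20.19°.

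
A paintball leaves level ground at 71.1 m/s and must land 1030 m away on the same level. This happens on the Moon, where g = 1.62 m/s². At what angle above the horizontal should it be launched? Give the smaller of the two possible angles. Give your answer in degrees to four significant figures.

9.637°

R = v₀² sin 2θ / g gives sin 2θ = gR/v₀² = 1.62·1030/71.1² = 0.3301.
2θ = 19.27° or 180° − 19.27° = 160.7°, so θ = 9.637° or 80.36°.
The smaller angle is 9.637°.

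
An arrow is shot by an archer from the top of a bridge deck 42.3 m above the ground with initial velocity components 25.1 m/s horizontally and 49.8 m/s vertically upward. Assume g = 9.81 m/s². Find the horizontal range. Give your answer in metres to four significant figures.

274.6 m

The projectile lands when y = 42.3 + (49.80) t − ½·9.81·t² = 0. Positive root: t = (49.80 + √(49.80² + 2·9.81·42.3)) / 9.81 = (49.80 + 57.53) / 9.81 = 10.94 s.
Horizontal distance: R = vₓ t = 25.10 × 10.94 = 274.6 m.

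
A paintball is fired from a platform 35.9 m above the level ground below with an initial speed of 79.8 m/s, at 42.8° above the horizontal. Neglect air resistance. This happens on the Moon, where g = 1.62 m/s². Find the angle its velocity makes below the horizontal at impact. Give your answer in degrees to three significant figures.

Horizontal component vₓ = 79.80 cos 42.8° = 58.55 m/s; vertical v_y0 = 79.80 sin 42.8° = 54.22 m/s.
With up positive and y = 0 at the ground: y(t) = 35.9 + (54.22) t − 0.8100 t². Setting y = 0 and taking the positive root: t = [54.22 + √(54.22² + 2·1.62·35.9)] / 1.62 = (54.22 + 55.28) / 1.62 = 67.59 s.
At impact: v_y = v_y0 − g t = −55.28 m/s; vₓ = 58.55 m/s.
Angle below horizontal: arctan(|v_y|/vₓ) = arctan(55.28/58.55) = 43.35°.

43.4°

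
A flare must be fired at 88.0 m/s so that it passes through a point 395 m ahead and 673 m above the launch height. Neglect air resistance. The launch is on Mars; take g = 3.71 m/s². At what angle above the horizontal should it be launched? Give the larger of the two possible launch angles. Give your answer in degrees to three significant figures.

Trajectory: y = x tanθ − g x² (1 + tan²θ)/(2v₀²). With x = 395, y = 673, v₀ = 88.0, g = 3.71:
37.37 tan²θ − 395 tanθ + (710.4) = 0.
tanθ = [395 ± √(395² − 4 × 37.37 × (710.4))] / (2 × 37.37) = (395 ± 223.2) / 74.75, giving tanθ = 2.298 or 8.271.
θ = 66.48° or 83.11°; the larger is 83.11°.

83.1°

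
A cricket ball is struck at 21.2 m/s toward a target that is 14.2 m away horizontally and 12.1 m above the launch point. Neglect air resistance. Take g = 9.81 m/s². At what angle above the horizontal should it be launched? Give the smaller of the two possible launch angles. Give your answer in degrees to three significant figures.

Trajectory: y = x tanθ − g x² (1 + tan²θ)/(2v₀²). With x = 14.2, y = 12.1, v₀ = 21.2, g = 9.81:
2.201 tan²θ − 14.2 tanθ + (14.30) = 0.
tanθ = [14.2 ± √(14.2² − 4 × 2.201 × (14.30))] / (2 × 2.201) = (14.2 ± 8.704) / 4.401, giving tanθ = 1.249 or 5.204.
θ = 51.31° or 79.12°; the smaller is 51.31°.

51.3°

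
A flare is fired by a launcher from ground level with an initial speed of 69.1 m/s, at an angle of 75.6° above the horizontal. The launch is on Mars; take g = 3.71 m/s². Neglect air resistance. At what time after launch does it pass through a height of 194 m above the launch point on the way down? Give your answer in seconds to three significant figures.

32.9 s

Horizontal component vₓ = 69.10 cos 75.6° = 17.18 m/s; vertical v_y0 = 69.10 sin 75.6° = 66.93 m/s.
Set y = v_y0 t − ½ g t² = 194: 1.855 t² − 66.93 t + 194 = 0.
Quadratic formula: t = (66.93 ± √3040.0) / 3.71 = (66.93 ± 55.14) / 3.71 → t = 3.179 s or 32.90 s.
The descending-branch root is 32.90 s.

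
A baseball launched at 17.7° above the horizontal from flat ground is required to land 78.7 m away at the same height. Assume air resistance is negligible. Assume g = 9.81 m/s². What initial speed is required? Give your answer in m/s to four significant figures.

36.51 m/s

Level-ground range: R = v₀² sin(2θ)/g, so v₀ = √(gR / sin 2θ).
v₀ = √(9.81 × 78.7 / sin 35.40°) = √(772.0 / 0.5793) = √1332.8 = 36.51 m/s.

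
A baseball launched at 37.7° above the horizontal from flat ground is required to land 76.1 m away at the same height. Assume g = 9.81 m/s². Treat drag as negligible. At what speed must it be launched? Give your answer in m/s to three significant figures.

Level-ground range: R = v₀² sin(2θ)/g, so v₀ = √(gR / sin 2θ).
v₀ = √(9.81 × 76.1 / sin 75.40°) = √(746.5 / 0.9677) = √771.45 = 27.78 m/s.

27.8 m/s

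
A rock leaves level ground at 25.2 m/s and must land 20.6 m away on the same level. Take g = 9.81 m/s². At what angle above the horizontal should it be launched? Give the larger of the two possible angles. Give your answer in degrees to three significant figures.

80.7°

Level-ground range R = v₀² sin(2θ)/g ⇒ sin(2θ) = gR/v₀² = 9.81 × 20.6 / 25.2² = 0.3182.
2θ = 18.56° or 180° − 18.56° = 161.4°, so θ = 9.278° or 80.72°.
The larger angle is 80.72°.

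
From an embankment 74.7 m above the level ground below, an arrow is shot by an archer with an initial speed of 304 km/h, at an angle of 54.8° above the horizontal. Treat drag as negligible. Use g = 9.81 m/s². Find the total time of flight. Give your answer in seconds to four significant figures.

Convert: 304 km/h = 304/3.6 = 84.44 m/s.
Components: vₓ = 84.44 cos 54.8° = 48.68 m/s, v_y0 = 84.44 sin 54.8° = 69.00 m/s.
Vertical motion (up positive, ground at y = 0): 4.905 t² − (69.00) t − 74.7 = 0, so t = (69.00 + √(69.00² + 2·9.81·74.7)) / 9.81 = (69.00 + 78.91) / 9.81 = 15.08 s.

15.08 s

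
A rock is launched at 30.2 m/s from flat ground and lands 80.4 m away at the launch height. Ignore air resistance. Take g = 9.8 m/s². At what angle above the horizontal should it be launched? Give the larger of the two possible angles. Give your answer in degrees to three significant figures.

Level-ground range R = v₀² sin(2θ)/g ⇒ sin(2θ) = gR/v₀² = 9.80 × 80.4 / 30.2² = 0.8639.
2θ = 59.76° or 180° − 59.76° = 120.2°, so θ = 29.88° or 60.12°.
The larger angle is 60.12°.

60.1°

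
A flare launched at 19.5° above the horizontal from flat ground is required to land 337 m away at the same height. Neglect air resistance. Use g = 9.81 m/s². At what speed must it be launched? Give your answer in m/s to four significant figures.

72.48 m/s

Level-ground range: R = v₀² sin(2θ)/g, so v₀ = √(gR / sin 2θ).
v₀ = √(9.81 × 337 / sin 39.00°) = √(3306 / 0.6293) = √5253.2 = 72.48 m/s.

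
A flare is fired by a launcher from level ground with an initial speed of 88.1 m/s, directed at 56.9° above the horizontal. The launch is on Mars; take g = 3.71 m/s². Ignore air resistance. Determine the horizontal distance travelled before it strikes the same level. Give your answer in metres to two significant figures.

1900 m

Horizontal component vₓ = 88.10 cos 56.9° = 48.11 m/s; vertical v_y0 = 88.10 sin 56.9° = 73.80 m/s.
Time aloft: T = 2 v_y0 / g = 2 × 73.80 / 3.71 = 39.79 s.
Horizontal distance R = vₓ T = 48.11 × 39.79 = 1914 m.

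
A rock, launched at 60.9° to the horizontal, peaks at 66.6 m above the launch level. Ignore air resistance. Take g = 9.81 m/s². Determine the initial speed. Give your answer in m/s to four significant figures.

41.37 m/s

At the peak v_y = 0, so v_y0 = √(2gH) = √(2 × 9.81 × 66.6) = 36.15 m/s.
v_y0 = v₀ sin θ ⇒ v₀ = 36.15 / sin 60.9° = 41.37 m/s.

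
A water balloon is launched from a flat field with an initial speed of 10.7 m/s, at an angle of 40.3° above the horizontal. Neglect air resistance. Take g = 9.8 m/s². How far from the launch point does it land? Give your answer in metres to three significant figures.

11.5 m

Resolve: vₓ = 10.70 cos 40.3° = 8.161 m/s and v_y0 = 10.70 sin 40.3° = 6.921 m/s.
Flight time T = 2 v_y0 / g = 1.412 s.
Range: R = vₓ T = 8.161 × 1.412 = 11.53 m.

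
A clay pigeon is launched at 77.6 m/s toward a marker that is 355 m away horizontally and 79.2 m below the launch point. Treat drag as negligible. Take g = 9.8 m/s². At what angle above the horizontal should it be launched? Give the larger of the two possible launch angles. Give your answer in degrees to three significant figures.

Trajectory: y = x tanθ − g x² (1 + tan²θ)/(2v₀²). With x = 355, y = −79.2, v₀ = 77.6, g = 9.80:
102.5 tan²θ − 355 tanθ + (23.35) = 0.
tanθ = [355 ± √(355² − 4 × 102.5 × (23.35))] / (2 × 102.5) = (355 ± 341.2) / 205.1, giving tanθ = 0.06707 or 3.395.
θ = 3.837° or 73.59°; the larger is 73.59°.

73.6°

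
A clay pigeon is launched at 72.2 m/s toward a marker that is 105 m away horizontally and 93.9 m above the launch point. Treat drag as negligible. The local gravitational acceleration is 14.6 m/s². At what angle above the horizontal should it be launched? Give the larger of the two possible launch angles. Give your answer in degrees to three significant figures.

79.7°

Trajectory: y = x tanθ − g x² (1 + tan²θ)/(2v₀²). With x = 105, y = 93.9, v₀ = 72.2, g = 14.6:
15.44 tan²θ − 105 tanθ + (109.3) = 0.
tanθ = [105 ± √(105² − 4 × 15.44 × (109.3))] / (2 × 15.44) = (105 ± 65.36) / 30.88, giving tanθ = 1.284 or 5.517.
θ = 52.08° or 79.73°; the larger is 79.73°.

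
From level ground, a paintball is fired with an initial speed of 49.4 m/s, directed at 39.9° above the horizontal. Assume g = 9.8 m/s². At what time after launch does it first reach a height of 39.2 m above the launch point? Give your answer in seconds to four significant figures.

Resolve: vₓ = 49.40 cos 39.9° = 37.90 m/s and v_y0 = 49.40 sin 39.9° = 31.69 m/s.
Set y = v_y0 t − ½ g t² = 39.2: 4.900 t² − 31.69 t + 39.2 = 0.
Quadratic formula: t = (31.69 ± √235.78) / 9.80 = (31.69 ± 15.36) / 9.80 → t = 1.667 s or 4.800 s.
The first (ascending) time is 1.667 s.

1.667 s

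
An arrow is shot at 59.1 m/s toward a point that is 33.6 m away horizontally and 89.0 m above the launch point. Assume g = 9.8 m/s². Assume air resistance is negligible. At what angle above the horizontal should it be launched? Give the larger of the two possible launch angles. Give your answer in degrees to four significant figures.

86.83°

Trajectory: y = x tanθ − g x² (1 + tan²θ)/(2v₀²). With x = 33.6, y = 89.0, v₀ = 59.1, g = 9.80:
1.584 tan²θ − 33.6 tanθ + (90.58) = 0.
tanθ = [33.6 ± √(33.6² − 4 × 1.584 × (90.58))] / (2 × 1.584) = (33.6 ± 23.56) / 3.168, giving tanθ = 3.169 or 18.05.
θ = 72.49° or 86.83°; the larger is 86.83°.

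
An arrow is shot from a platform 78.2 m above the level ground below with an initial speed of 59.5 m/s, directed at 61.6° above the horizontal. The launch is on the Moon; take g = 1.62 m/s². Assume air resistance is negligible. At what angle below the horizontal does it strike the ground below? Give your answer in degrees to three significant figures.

62.6°

vₓ = 59.50 cos 61.6° = 28.30 m/s; v_y0 = 59.50 sin 61.6° = 52.34 m/s.
The projectile lands when y = 78.2 + (52.34) t − ½·1.62·t² = 0. Positive root: t = (52.34 + √(52.34² + 2·1.62·78.2)) / 1.62 = (52.34 + 54.71) / 1.62 = 66.08 s.
At impact: v_y = v_y0 − g t = −54.71 m/s; vₓ = 28.30 m/s.
Angle below horizontal: arctan(|v_y|/vₓ) = arctan(54.71/28.30) = 62.65°.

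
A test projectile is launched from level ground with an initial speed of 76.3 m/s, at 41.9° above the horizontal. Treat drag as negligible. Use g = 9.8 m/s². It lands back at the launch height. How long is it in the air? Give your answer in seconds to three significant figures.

10.4 s

Horizontal component vₓ = 76.30 cos 41.9° = 56.79 m/s; vertical v_y0 = 76.30 sin 41.9° = 50.96 m/s.
Time of flight on level ground: T = 2 v_y0 / g = 2 × 50.96 / 9.80 = 10.40 s.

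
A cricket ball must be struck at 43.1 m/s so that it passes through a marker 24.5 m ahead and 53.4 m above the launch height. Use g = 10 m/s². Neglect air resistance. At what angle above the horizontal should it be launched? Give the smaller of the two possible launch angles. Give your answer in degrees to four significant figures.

Trajectory: y = x tanθ − g x² (1 + tan²θ)/(2v₀²). With x = 24.5, y = 53.4, v₀ = 43.1, g = 10.0:
1.616 tan²θ − 24.5 tanθ + (55.02) = 0.
tanθ = [24.5 ± √(24.5² − 4 × 1.616 × (55.02))] / (2 × 1.616) = (24.5 ± 15.64) / 3.231, giving tanθ = 2.741 or 12.42.
θ = 69.96° or 85.40°; the smaller is 69.96°.

69.96°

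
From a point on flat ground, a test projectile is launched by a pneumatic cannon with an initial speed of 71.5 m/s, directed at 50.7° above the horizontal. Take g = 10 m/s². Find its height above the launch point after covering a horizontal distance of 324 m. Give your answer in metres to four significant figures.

139.9 m

Components: vₓ = 71.50 cos 50.7° = 45.29 m/s, v_y0 = 71.50 sin 50.7° = 55.33 m/s.
At x = 324 m, t = x/vₓ = 324/45.29 = 7.154 s.
Height: y = v_y0 t − ½ g t² = 55.33 × 7.154 − 5.000 × 7.154² = 395.9 − 255.9 = 139.9 m.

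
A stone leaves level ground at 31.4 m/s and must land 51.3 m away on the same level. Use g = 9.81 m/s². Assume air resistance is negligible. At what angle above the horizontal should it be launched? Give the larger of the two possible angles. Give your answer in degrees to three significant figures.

Level-ground range R = v₀² sin(2θ)/g ⇒ sin(2θ) = gR/v₀² = 9.81 × 51.3 / 31.4² = 0.5104.
2θ = 30.69° or 180° − 30.69° = 149.3°, so θ = 15.35° or 74.65°.
The larger angle is 74.65°.

74.7°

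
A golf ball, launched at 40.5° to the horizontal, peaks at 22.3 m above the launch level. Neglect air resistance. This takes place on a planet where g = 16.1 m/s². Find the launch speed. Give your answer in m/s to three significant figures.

41.3 m/s

At the peak v_y = 0, so v_y0 = √(2gH) = √(2 × 16.1 × 22.3) = 26.80 m/s.
v_y0 = v₀ sin θ ⇒ v₀ = 26.80 / sin 40.5° = 41.26 m/s.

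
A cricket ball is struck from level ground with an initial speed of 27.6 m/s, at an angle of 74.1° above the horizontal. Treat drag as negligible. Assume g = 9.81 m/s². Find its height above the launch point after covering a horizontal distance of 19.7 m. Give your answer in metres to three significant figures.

Resolve: vₓ = 27.60 cos 74.1° = 7.561 m/s and v_y0 = 27.60 sin 74.1° = 26.54 m/s.
At x = 19.7 m, t = x/vₓ = 19.7/7.561 = 2.605 s.
Height: y = v_y0 t − ½ g t² = 26.54 × 2.605 − 4.905 × 2.605² = 69.16 − 33.30 = 35.86 m.

35.9 m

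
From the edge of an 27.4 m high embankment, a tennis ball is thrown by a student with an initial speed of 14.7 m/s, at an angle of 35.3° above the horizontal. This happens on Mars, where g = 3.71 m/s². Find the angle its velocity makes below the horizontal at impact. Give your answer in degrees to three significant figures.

54.1°

Horizontal component vₓ = 14.70 cos 35.3° = 12.00 m/s; vertical v_y0 = 14.70 sin 35.3° = 8.495 m/s.
The projectile lands when y = 27.4 + (8.495) t − ½·3.71·t² = 0. Positive root: t = (8.495 + √(8.495² + 2·3.71·27.4)) / 3.71 = (8.495 + 16.60) / 3.71 = 6.763 s.
At impact: v_y = v_y0 − g t = −16.60 m/s; vₓ = 12.00 m/s.
Angle below horizontal: arctan(|v_y|/vₓ) = arctan(16.60/12.00) = 54.14°.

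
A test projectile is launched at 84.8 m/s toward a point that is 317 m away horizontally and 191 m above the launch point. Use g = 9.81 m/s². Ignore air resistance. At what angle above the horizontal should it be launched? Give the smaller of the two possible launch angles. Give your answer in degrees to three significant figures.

46.8°

Trajectory: y = x tanθ − g x² (1 + tan²θ)/(2v₀²). With x = 317, y = 191, v₀ = 84.8, g = 9.81:
68.54 tan²θ − 317 tanθ + (259.5) = 0.
tanθ = [317 ± √(317² − 4 × 68.54 × (259.5))] / (2 × 68.54) = (317 ± 171.3) / 137.1, giving tanθ = 1.063 or 3.562.
θ = 46.75° or 74.32°; the smaller is 46.75°.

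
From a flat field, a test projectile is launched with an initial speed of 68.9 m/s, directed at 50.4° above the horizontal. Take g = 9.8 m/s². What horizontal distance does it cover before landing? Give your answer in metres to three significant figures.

Horizontal component vₓ = 68.90 cos 50.4° = 43.92 m/s; vertical v_y0 = 68.90 sin 50.4° = 53.09 m/s.
Flight time T = 2 v_y0 / g = 10.83 s.
Range: R = vₓ T = 43.92 × 10.83 = 475.8 m.

476 m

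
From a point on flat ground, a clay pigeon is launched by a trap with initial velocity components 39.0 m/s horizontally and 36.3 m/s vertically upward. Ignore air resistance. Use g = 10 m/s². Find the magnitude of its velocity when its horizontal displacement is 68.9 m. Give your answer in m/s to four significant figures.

x = vₓ t ⇒ t = 68.9/39.00 = 1.767 s.
Vertical velocity there: v_y = v_y0 − g t = 36.30 − 10.0 × 1.767 = 18.63 m/s.
Speed: √(vₓ² + v_y²) = √(39.00² + 18.63²) = 43.22 m/s.

43.22 m/s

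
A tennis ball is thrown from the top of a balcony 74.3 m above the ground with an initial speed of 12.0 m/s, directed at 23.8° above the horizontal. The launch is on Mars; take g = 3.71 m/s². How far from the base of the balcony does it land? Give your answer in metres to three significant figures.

Horizontal component vₓ = 12.00 cos 23.8° = 10.98 m/s; vertical v_y0 = 12.00 sin 23.8° = 4.843 m/s.
Vertical motion (up positive, ground at y = 0): 1.855 t² − (4.843) t − 74.3 = 0, so t = (4.843 + √(4.843² + 2·3.71·74.3)) / 3.71 = (4.843 + 23.97) / 3.71 = 7.767 s.
Horizontal distance: R = vₓ t = 10.98 × 7.767 = 85.28 m.

85.3 m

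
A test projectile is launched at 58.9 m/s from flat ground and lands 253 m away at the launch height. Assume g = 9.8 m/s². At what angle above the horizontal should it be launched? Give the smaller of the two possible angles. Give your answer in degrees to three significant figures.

22.8°

R = v₀² sin 2θ / g gives sin 2θ = gR/v₀² = 9.80·253/58.9² = 0.7147.
2θ = 45.62° or 180° − 45.62° = 134.4°, so θ = 22.81° or 67.19°.
The smaller angle is 22.81°.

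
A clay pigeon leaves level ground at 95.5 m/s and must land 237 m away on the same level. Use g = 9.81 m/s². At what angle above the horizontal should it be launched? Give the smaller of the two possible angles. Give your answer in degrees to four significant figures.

R = v₀² sin 2θ / g gives sin 2θ = gR/v₀² = 9.81·237/95.5² = 0.2549.
2θ = 14.77° or 180° − 14.77° = 165.2°, so θ = 7.385° or 82.62°.
The smaller angle is 7.385°.

7.385°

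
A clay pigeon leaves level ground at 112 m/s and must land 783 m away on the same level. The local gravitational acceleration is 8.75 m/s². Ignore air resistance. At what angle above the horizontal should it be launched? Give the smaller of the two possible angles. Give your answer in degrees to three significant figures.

16.6°

From R = (v₀²/g) sin 2θ: sin 2θ = 8.75 × 783 / 12544 = 0.5462.
2θ = 33.11° or 180° − 33.11° = 146.9°, so θ = 16.55° or 73.45°.
The smaller angle is 16.55°.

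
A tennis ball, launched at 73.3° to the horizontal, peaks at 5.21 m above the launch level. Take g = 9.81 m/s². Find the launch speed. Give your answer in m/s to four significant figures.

At the peak v_y = 0, so v_y0 = √(2gH) = √(2 × 9.81 × 5.21) = 10.11 m/s.
v_y0 = v₀ sin θ ⇒ v₀ = 10.11 / sin 73.3° = 10.56 m/s.

10.56 m/s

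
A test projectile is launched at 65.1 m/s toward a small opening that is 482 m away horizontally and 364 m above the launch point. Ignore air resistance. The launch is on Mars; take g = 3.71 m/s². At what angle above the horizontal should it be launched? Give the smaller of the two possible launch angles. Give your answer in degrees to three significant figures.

Trajectory: y = x tanθ − g x² (1 + tan²θ)/(2v₀²). With x = 482, y = 364, v₀ = 65.1, g = 3.71:
101.7 tan²θ − 482 tanθ + (465.7) = 0.
tanθ = [482 ± √(482² − 4 × 101.7 × (465.7))] / (2 × 101.7) = (482 ± 207.1) / 203.4, giving tanθ = 1.352 or 3.388.
θ = 53.50° or 73.56°; the smaller is 53.50°.

53.5°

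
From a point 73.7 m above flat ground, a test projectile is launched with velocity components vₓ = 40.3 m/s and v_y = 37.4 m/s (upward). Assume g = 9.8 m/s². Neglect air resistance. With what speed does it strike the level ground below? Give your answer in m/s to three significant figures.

66.8 m/s

The projectile lands when y = 73.7 + (37.40) t − ½·9.80·t² = 0. Positive root: t = (37.40 + √(37.40² + 2·9.80·73.7)) / 9.80 = (37.40 + 53.32) / 9.80 = 9.257 s.
Vertical velocity at impact: v_y = v_y0 − g t = 37.40 − 9.80 × 9.257 = −53.32 m/s.
Speed: |v| = √(vₓ² + v_y²) = √(40.30² + 53.32²) = 66.84 m/s.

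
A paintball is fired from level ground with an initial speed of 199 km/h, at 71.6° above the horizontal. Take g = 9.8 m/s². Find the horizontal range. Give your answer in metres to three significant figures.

187 m

Convert: 199 km/h = 199/3.6 = 55.28 m/s.
Horizontal component vₓ = 55.28 cos 71.6° = 17.45 m/s; vertical v_y0 = 55.28 sin 71.6° = 52.45 m/s.
Time aloft: T = 2 v_y0 / g = 2 × 52.45 / 9.80 = 10.70 s.
Range: R = vₓ T = 17.45 × 10.70 = 186.8 m.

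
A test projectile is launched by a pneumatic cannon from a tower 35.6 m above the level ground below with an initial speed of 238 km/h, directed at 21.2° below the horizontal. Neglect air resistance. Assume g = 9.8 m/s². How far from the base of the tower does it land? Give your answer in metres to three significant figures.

Convert: 238 km/h = 238/3.6 = 66.11 m/s.
Resolve: vₓ = 66.11 cos 21.2° = 61.64 m/s and v_y0 = −23.91 m/s (downward).
With up positive and y = 0 at the ground: y(t) = 35.6 + (−23.91) t − 4.900 t². Setting y = 0 and taking the positive root: t = [−23.91 + √(23.91² + 2·9.80·35.6)] / 9.80 = (−23.91 + 35.63) / 9.80 = 1.196 s.
Horizontal distance: R = vₓ t = 61.64 × 1.196 = 73.71 m.

73.7 m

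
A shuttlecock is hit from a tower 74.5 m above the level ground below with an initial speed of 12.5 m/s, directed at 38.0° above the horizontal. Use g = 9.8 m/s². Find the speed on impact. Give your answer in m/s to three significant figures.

Resolve: vₓ = 12.50 cos 38.0° = 9.850 m/s and v_y0 = 12.50 sin 38.0° = 7.696 m/s.
With up positive and y = 0 at the ground: y(t) = 74.5 + (7.696) t − 4.900 t². Setting y = 0 and taking the positive root: t = [7.696 + √(7.696² + 2·9.80·74.5)] / 9.80 = (7.696 + 38.98) / 9.80 = 4.763 s.
Vertical velocity at impact: v_y = v_y0 − g t = 7.696 − 9.80 × 4.763 = −38.98 m/s.
Speed: |v| = √(vₓ² + v_y²) = √(9.850² + 38.98²) = 40.21 m/s.

40.2 m/s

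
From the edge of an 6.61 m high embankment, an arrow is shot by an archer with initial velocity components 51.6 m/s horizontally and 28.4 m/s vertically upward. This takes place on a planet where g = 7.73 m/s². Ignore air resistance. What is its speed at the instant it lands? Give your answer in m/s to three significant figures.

With up positive and y = 0 at the ground: y(t) = 6.61 + (28.40) t − 3.865 t². Setting y = 0 and taking the positive root: t = [28.40 + √(28.40² + 2·7.73·6.61)] / 7.73 = (28.40 + 30.15) / 7.73 = 7.574 s.
Vertical velocity at impact: v_y = v_y0 − g t = 28.40 − 7.73 × 7.574 = −30.15 m/s.
Speed: |v| = √(vₓ² + v_y²) = √(51.60² + 30.15²) = 59.76 m/s.

59.8 m/s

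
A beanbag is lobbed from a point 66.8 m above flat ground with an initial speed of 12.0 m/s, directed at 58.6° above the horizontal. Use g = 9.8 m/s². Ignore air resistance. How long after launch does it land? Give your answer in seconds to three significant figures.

4.88 s

Horizontal component vₓ = 12.00 cos 58.6° = 6.252 m/s; vertical v_y0 = 12.00 sin 58.6° = 10.24 m/s.
Vertical motion (up positive, ground at y = 0): 4.900 t² − (10.24) t − 66.8 = 0, so t = (10.24 + √(10.24² + 2·9.80·66.8)) / 9.80 = (10.24 + 37.61) / 9.80 = 4.882 s.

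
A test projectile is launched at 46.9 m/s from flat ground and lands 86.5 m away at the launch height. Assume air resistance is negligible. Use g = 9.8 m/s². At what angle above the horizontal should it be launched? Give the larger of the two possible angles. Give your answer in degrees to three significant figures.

Level-ground range R = v₀² sin(2θ)/g ⇒ sin(2θ) = gR/v₀² = 9.80 × 86.5 / 46.9² = 0.3854.
2θ = 22.67° or 180° − 22.67° = 157.3°, so θ = 11.33° or 78.67°.
The larger angle is 78.67°.

78.7°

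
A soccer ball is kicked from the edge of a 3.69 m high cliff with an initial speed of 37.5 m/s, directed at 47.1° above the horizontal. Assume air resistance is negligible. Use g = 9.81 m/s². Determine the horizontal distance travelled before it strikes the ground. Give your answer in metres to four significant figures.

Resolve: vₓ = 37.50 cos 47.1° = 25.53 m/s and v_y0 = 37.50 sin 47.1° = 27.47 m/s.
With up positive and y = 0 at the ground: y(t) = 3.69 + (27.47) t − 4.905 t². Setting y = 0 and taking the positive root: t = [27.47 + √(27.47² + 2·9.81·3.69)] / 9.81 = (27.47 + 28.76) / 9.81 = 5.732 s.
Horizontal distance: R = vₓ t = 25.53 × 5.732 = 146.3 m.

146.3 m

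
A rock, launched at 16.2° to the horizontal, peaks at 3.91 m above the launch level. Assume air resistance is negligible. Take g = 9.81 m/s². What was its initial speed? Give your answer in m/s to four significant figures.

31.39 m/s

At the peak v_y = 0, so v_y0 = √(2gH) = √(2 × 9.81 × 3.91) = 8.759 m/s.
v_y0 = v₀ sin θ ⇒ v₀ = 8.759 / sin 16.2° = 31.39 m/s.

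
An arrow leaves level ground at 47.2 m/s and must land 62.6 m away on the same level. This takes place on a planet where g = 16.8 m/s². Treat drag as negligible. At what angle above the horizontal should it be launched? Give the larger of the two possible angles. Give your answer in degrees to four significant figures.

From R = (v₀²/g) sin 2θ: sin 2θ = 16.8 × 62.6 / 2227.8 = 0.4721.
2θ = 28.17° or 180° − 28.17° = 151.8°, so θ = 14.08° or 75.92°.
The larger angle is 75.92°.

75.92°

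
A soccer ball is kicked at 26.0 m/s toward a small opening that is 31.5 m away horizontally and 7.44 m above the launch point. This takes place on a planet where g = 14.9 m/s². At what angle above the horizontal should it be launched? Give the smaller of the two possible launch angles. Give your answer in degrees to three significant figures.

Trajectory: y = x tanθ − g x² (1 + tan²θ)/(2v₀²). With x = 31.5, y = 7.44, v₀ = 26.0, g = 14.9:
10.94 tan²θ − 31.5 tanθ + (18.38) = 0.
tanθ = [31.5 ± √(31.5² − 4 × 10.94 × (18.38))] / (2 × 10.94) = (31.5 ± 13.73) / 21.87, giving tanθ = 0.8125 or 2.068.
θ = 39.10° or 64.19°; the smaller is 39.10°.

39.1°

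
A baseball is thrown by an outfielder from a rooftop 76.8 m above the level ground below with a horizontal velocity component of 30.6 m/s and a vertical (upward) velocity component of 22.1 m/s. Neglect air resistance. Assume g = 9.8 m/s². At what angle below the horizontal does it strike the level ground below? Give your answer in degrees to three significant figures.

The projectile lands when y = 76.8 + (22.10) t − ½·9.80·t² = 0. Positive root: t = (22.10 + √(22.10² + 2·9.80·76.8)) / 9.80 = (22.10 + 44.65) / 9.80 = 6.811 s.
At impact: v_y = v_y0 − g t = −44.65 m/s; vₓ = 30.60 m/s.
Angle below horizontal: arctan(|v_y|/vₓ) = arctan(44.65/30.60) = 55.58°.

55.6°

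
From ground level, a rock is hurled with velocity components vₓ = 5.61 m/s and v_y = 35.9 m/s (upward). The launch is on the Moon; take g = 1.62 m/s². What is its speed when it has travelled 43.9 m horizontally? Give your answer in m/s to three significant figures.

At x = 43.9 m, t = x/vₓ = 43.9/5.610 = 7.825 s.
Vertical velocity there: v_y = v_y0 − g t = 35.90 − 1.62 × 7.825 = 23.22 m/s.
Speed: √(vₓ² + v_y²) = √(5.610² + 23.22²) = 23.89 m/s.

23.9 m/s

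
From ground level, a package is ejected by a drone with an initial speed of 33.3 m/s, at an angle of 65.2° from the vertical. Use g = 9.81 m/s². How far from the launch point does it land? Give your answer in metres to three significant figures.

86.1 m

Horizontal component vₓ = 33.30 sin 65.2° = 30.23 m/s; vertical v_y0 = 33.30 cos 65.2° = 13.97 m/s.
Time aloft: T = 2 v_y0 / g = 2 × 13.97 / 9.81 = 2.848 s.
Horizontal distance R = vₓ T = 30.23 × 2.848 = 86.08 m.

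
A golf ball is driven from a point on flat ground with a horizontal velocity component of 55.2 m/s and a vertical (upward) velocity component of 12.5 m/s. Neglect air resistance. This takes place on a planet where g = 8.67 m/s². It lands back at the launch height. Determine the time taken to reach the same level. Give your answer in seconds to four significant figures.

Landing at launch height ⇒ T = 2 v_y0 / g = 2 × 12.50 / 8.67 = 2.884 s.

2.884 s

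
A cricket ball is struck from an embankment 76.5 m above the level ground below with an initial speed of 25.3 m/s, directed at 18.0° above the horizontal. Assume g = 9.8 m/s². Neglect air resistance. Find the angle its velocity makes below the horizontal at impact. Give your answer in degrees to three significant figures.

Components: vₓ = 25.30 cos 18.0° = 24.06 m/s, v_y0 = 25.30 sin 18.0° = 7.818 m/s.
With up positive and y = 0 at the ground: y(t) = 76.5 + (7.818) t − 4.900 t². Setting y = 0 and taking the positive root: t = [7.818 + √(7.818² + 2·9.80·76.5)] / 9.80 = (7.818 + 39.50) / 9.80 = 4.829 s.
At impact: v_y = v_y0 − g t = −39.50 m/s; vₓ = 24.06 m/s.
Angle below horizontal: arctan(|v_y|/vₓ) = arctan(39.50/24.06) = 58.65°.

58.7°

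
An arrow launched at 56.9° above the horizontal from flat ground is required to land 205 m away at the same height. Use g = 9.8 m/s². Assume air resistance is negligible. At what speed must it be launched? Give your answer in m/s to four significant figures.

Level-ground range: R = v₀² sin(2θ)/g, so v₀ = √(gR / sin 2θ).
v₀ = √(9.80 × 205 / sin 113.8°) = √(2009 / 0.9150) = √2195.7 = 46.86 m/s.

46.86 m/s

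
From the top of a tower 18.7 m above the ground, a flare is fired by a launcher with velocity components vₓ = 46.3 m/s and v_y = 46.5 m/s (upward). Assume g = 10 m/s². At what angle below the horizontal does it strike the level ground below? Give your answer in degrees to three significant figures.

47.4°

Vertical motion (up positive, ground at y = 0): 5.000 t² − (46.50) t − 18.7 = 0, so t = (46.50 + √(46.50² + 2·10.0·18.7)) / 10.0 = (46.50 + 50.36) / 10.0 = 9.686 s.
At impact: v_y = v_y0 − g t = −50.36 m/s; vₓ = 46.30 m/s.
Angle below horizontal: arctan(|v_y|/vₓ) = arctan(50.36/46.30) = 47.41°.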